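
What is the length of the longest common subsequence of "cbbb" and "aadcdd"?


LCS of "cbbb" and "aadcdd"
DP table:
           a    a    d    c    d    d
      0    0    0    0    0    0    0
  c   0    0    0    0    1    1    1
  b   0    0    0    0    1    1    1
  b   0    0    0    0    1    1    1
  b   0    0    0    0    1    1    1
LCS length = dp[4][6] = 1

1


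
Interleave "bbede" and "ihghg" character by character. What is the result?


Interleaving "bbede" and "ihghg":
  Position 0: 'b' from first, 'i' from second => "bi"
  Position 1: 'b' from first, 'h' from second => "bh"
  Position 2: 'e' from first, 'g' from second => "eg"
  Position 3: 'd' from first, 'h' from second => "dh"
  Position 4: 'e' from first, 'g' from second => "eg"
Result: bibhegdheg

bibhegdheg


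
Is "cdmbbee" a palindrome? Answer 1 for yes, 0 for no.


Input: cdmbbee
Reversed: eebbmdc
  Compare pos 0 ('c') with pos 6 ('e'): MISMATCH
  Compare pos 1 ('d') with pos 5 ('e'): MISMATCH
  Compare pos 2 ('m') with pos 4 ('b'): MISMATCH
Result: not a palindrome

0


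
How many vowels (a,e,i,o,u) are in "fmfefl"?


Input: fmfefl
Checking each character:
  'f' at position 0: consonant
  'm' at position 1: consonant
  'f' at position 2: consonant
  'e' at position 3: vowel (running total: 1)
  'f' at position 4: consonant
  'l' at position 5: consonant
Total vowels: 1

1


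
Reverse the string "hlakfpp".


Input: hlakfpp
Reading characters right to left:
  Position 6: 'p'
  Position 5: 'p'
  Position 4: 'f'
  Position 3: 'k'
  Position 2: 'a'
  Position 1: 'l'
  Position 0: 'h'
Reversed: ppfkalh

ppfkalh


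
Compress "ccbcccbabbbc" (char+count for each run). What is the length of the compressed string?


Input: ccbcccbabbbc
Runs:
  'c' x 2 => "c2"
  'b' x 1 => "b1"
  'c' x 3 => "c3"
  'b' x 1 => "b1"
  'a' x 1 => "a1"
  'b' x 3 => "b3"
  'c' x 1 => "c1"
Compressed: "c2b1c3b1a1b3c1"
Compressed length: 14

14


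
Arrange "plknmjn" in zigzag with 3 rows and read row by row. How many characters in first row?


Zigzag "plknmjn" into 3 rows:
Placing characters:
  'p' => row 0
  'l' => row 1
  'k' => row 2
  'n' => row 1
  'm' => row 0
  'j' => row 1
  'n' => row 2
Rows:
  Row 0: "pm"
  Row 1: "lnj"
  Row 2: "kn"
First row length: 2

2


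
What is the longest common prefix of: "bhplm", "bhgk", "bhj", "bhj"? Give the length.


Words: bhplm, bhgk, bhj, bhj
  Position 0: all 'b' => match
  Position 1: all 'h' => match
  Position 2: ('p', 'g', 'j', 'j') => mismatch, stop
LCP = "bh" (length 2)

2


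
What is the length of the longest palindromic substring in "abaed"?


Input: "abaed"
Checking substrings for palindromes:
  [0:3] "aba" (len 3) => palindrome
Longest palindromic substring: "aba" with length 3

3


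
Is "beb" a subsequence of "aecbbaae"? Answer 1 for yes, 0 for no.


Check if "beb" is a subsequence of "aecbbaae"
Greedy scan:
  Position 0 ('a'): no match needed
  Position 1 ('e'): no match needed
  Position 2 ('c'): no match needed
  Position 3 ('b'): matches sub[0] = 'b'
  Position 4 ('b'): no match needed
  Position 5 ('a'): no match needed
  Position 6 ('a'): no match needed
  Position 7 ('e'): matches sub[1] = 'e'
Only matched 2/3 characters => not a subsequence

0


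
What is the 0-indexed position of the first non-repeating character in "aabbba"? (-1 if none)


Input: aabbba
Character frequencies:
  'a': 3
  'b': 3
Scanning left to right for freq == 1:
  Position 0 ('a'): freq=3, skip
  Position 1 ('a'): freq=3, skip
  Position 2 ('b'): freq=3, skip
  Position 3 ('b'): freq=3, skip
  Position 4 ('b'): freq=3, skip
  Position 5 ('a'): freq=3, skip
  No unique character found => answer = -1

-1


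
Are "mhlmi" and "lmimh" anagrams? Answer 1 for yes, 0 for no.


Strings: "mhlmi", "lmimh"
Sorted first:  hilmm
Sorted second: hilmm
Sorted forms match => anagrams

1


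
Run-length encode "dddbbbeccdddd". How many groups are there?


Input: dddbbbeccdddd
Scanning for consecutive runs:
  Group 1: 'd' x 3 (positions 0-2)
  Group 2: 'b' x 3 (positions 3-5)
  Group 3: 'e' x 1 (positions 6-6)
  Group 4: 'c' x 2 (positions 7-8)
  Group 5: 'd' x 4 (positions 9-12)
Total groups: 5

5


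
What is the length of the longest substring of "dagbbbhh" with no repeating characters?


Input: "dagbbbhh"
Sliding window (track last position of each char):
  Position 0 ('d'): window [0,0] length 1 -- new best
  Position 1 ('a'): window [0,1] length 2 -- new best
  Position 2 ('g'): window [0,2] length 3 -- new best
  Position 3 ('b'): window [0,3] length 4 -- new best
  Position 4 ('b'): repeat (last at 3), move window start to 4
  Position 4 ('b'): window [4,4] length 1
  Position 5 ('b'): repeat (last at 4), move window start to 5
  Position 5 ('b'): window [5,5] length 1
  Position 6 ('h'): window [5,6] length 2
  Position 7 ('h'): repeat (last at 6), move window start to 7
  Position 7 ('h'): window [7,7] length 1
Longest substring with no repeats: "dagb" with length 4

4


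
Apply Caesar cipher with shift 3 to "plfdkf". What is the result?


Caesar cipher: shift "plfdkf" by 3
  'p' (pos 15) + 3 = pos 18 = 's'
  'l' (pos 11) + 3 = pos 14 = 'o'
  'f' (pos 5) + 3 = pos 8 = 'i'
  'd' (pos 3) + 3 = pos 6 = 'g'
  'k' (pos 10) + 3 = pos 13 = 'n'
  'f' (pos 5) + 3 = pos 8 = 'i'
Result: soigni

soigni


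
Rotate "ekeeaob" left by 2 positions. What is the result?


Input: "ekeeaob", rotate left by 2
First 2 characters: "ek"
Remaining characters: "eeaob"
Concatenate remaining + first: "eeaob" + "ek" = "eeaobek"

eeaobek


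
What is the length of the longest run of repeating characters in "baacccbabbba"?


Input: "baacccbabbba"
Scanning for longest run:
  Position 1 ('a'): new char, reset run to 1
  Position 2 ('a'): continues run of 'a', length=2
  Position 3 ('c'): new char, reset run to 1
  Position 4 ('c'): continues run of 'c', length=2
  Position 5 ('c'): continues run of 'c', length=3
  Position 6 ('b'): new char, reset run to 1
  Position 7 ('a'): new char, reset run to 1
  Position 8 ('b'): new char, reset run to 1
  Position 9 ('b'): continues run of 'b', length=2
  Position 10 ('b'): continues run of 'b', length=3
  Position 11 ('a'): new char, reset run to 1
Longest run: 'c' with length 3

3


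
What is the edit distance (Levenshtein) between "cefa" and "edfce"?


Computing edit distance: "cefa" -> "edfce"
DP table:
           e    d    f    c    e
      0    1    2    3    4    5
  c   1    1    2    3    3    4
  e   2    1    2    3    4    3
  f   3    2    2    2    3    4
  a   4    3    3    3    3    4
Edit distance = dp[4][5] = 4

4


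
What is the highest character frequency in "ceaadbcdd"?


Input: ceaadbcdd
Character counts:
  'a': 2
  'b': 1
  'c': 2
  'd': 3
  'e': 1
Maximum frequency: 3

3


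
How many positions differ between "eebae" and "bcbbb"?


Comparing "eebae" and "bcbbb" position by position:
  Position 0: 'e' vs 'b' => DIFFER
  Position 1: 'e' vs 'c' => DIFFER
  Position 2: 'b' vs 'b' => same
  Position 3: 'a' vs 'b' => DIFFER
  Position 4: 'e' vs 'b' => DIFFER
Positions that differ: 4

4


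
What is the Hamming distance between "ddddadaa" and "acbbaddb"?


Comparing "ddddadaa" and "acbbaddb" position by position:
  Position 0: 'd' vs 'a' => differ
  Position 1: 'd' vs 'c' => differ
  Position 2: 'd' vs 'b' => differ
  Position 3: 'd' vs 'b' => differ
  Position 4: 'a' vs 'a' => same
  Position 5: 'd' vs 'd' => same
  Position 6: 'a' vs 'd' => differ
  Position 7: 'a' vs 'b' => differ
Total differences (Hamming distance): 6

6


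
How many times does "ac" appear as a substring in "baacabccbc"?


Searching for "ac" in "baacabccbc"
Scanning each position:
  Position 0: "ba" => no
  Position 1: "aa" => no
  Position 2: "ac" => MATCH
  Position 3: "ca" => no
  Position 4: "ab" => no
  Position 5: "bc" => no
  Position 6: "cc" => no
  Position 7: "cb" => no
  Position 8: "bc" => no
Total occurrences: 1

1


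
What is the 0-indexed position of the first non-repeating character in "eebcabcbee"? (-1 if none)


Input: eebcabcbee
Character frequencies:
  'a': 1
  'b': 3
  'c': 2
  'e': 4
Scanning left to right for freq == 1:
  Position 0 ('e'): freq=4, skip
  Position 1 ('e'): freq=4, skip
  Position 2 ('b'): freq=3, skip
  Position 3 ('c'): freq=2, skip
  Position 4 ('a'): unique! => answer = 4

4


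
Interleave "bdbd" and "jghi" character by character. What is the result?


Interleaving "bdbd" and "jghi":
  Position 0: 'b' from first, 'j' from second => "bj"
  Position 1: 'd' from first, 'g' from second => "dg"
  Position 2: 'b' from first, 'h' from second => "bh"
  Position 3: 'd' from first, 'i' from second => "di"
Result: bjdgbhdi

bjdgbhdi


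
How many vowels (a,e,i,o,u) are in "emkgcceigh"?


Input: emkgcceigh
Checking each character:
  'e' at position 0: vowel (running total: 1)
  'm' at position 1: consonant
  'k' at position 2: consonant
  'g' at position 3: consonant
  'c' at position 4: consonant
  'c' at position 5: consonant
  'e' at position 6: vowel (running total: 2)
  'i' at position 7: vowel (running total: 3)
  'g' at position 8: consonant
  'h' at position 9: consonant
Total vowels: 3

3


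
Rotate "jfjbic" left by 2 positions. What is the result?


Input: "jfjbic", rotate left by 2
First 2 characters: "jf"
Remaining characters: "jbic"
Concatenate remaining + first: "jbic" + "jf" = "jbicjf"

jbicjf


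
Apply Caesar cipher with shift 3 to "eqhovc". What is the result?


Caesar cipher: shift "eqhovc" by 3
  'e' (pos 4) + 3 = pos 7 = 'h'
  'q' (pos 16) + 3 = pos 19 = 't'
  'h' (pos 7) + 3 = pos 10 = 'k'
  'o' (pos 14) + 3 = pos 17 = 'r'
  'v' (pos 21) + 3 = pos 24 = 'y'
  'c' (pos 2) + 3 = pos 5 = 'f'
Result: htkryf

htkryf


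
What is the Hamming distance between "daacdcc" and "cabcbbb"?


Comparing "daacdcc" and "cabcbbb" position by position:
  Position 0: 'd' vs 'c' => differ
  Position 1: 'a' vs 'a' => same
  Position 2: 'a' vs 'b' => differ
  Position 3: 'c' vs 'c' => same
  Position 4: 'd' vs 'b' => differ
  Position 5: 'c' vs 'b' => differ
  Position 6: 'c' vs 'b' => differ
Total differences (Hamming distance): 5

5


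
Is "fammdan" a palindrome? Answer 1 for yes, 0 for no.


Input: fammdan
Reversed: nadmmaf
  Compare pos 0 ('f') with pos 6 ('n'): MISMATCH
  Compare pos 1 ('a') with pos 5 ('a'): match
  Compare pos 2 ('m') with pos 4 ('d'): MISMATCH
Result: not a palindrome

0


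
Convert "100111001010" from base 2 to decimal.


Input: "100111001010" in base 2
Positional expansion:
  Digit '1' (value 1) x 2^11 = 2048
  Digit '0' (value 0) x 2^10 = 0
  Digit '0' (value 0) x 2^9 = 0
  Digit '1' (value 1) x 2^8 = 256
  Digit '1' (value 1) x 2^7 = 128
  Digit '1' (value 1) x 2^6 = 64
  Digit '0' (value 0) x 2^5 = 0
  Digit '0' (value 0) x 2^4 = 0
  Digit '1' (value 1) x 2^3 = 8
  Digit '0' (value 0) x 2^2 = 0
  Digit '1' (value 1) x 2^1 = 2
  Digit '0' (value 0) x 2^0 = 0
Sum = 2506

2506


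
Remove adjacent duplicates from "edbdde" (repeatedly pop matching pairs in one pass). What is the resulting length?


Input: edbdde
Stack-based adjacent duplicate removal:
  Read 'e': push. Stack: e
  Read 'd': push. Stack: ed
  Read 'b': push. Stack: edb
  Read 'd': push. Stack: edbd
  Read 'd': matches stack top 'd' => pop. Stack: edb
  Read 'e': push. Stack: edbe
Final stack: "edbe" (length 4)

4


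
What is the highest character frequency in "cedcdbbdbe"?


Input: cedcdbbdbe
Character counts:
  'b': 3
  'c': 2
  'd': 3
  'e': 2
Maximum frequency: 3

3


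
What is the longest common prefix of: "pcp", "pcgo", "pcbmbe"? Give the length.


Words: pcp, pcgo, pcbmbe
  Position 0: all 'p' => match
  Position 1: all 'c' => match
  Position 2: ('p', 'g', 'b') => mismatch, stop
LCP = "pc" (length 2)

2


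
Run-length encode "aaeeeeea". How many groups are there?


Input: aaeeeeea
Scanning for consecutive runs:
  Group 1: 'a' x 2 (positions 0-1)
  Group 2: 'e' x 5 (positions 2-6)
  Group 3: 'a' x 1 (positions 7-7)
Total groups: 3

3


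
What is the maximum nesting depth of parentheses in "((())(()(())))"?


Input: "((())(()(())))"
Tracking depth:
  Position 0 '(': depth becomes 1
  Position 1 '(': depth becomes 2
  Position 2 '(': depth becomes 3
  Position 3 ')': depth becomes 2
  Position 4 ')': depth becomes 1
  Position 5 '(': depth becomes 2
  Position 6 '(': depth becomes 3
  Position 7 ')': depth becomes 2
  Position 8 '(': depth becomes 3
  Position 9 '(': depth becomes 4
  Position 10 ')': depth becomes 3
  Position 11 ')': depth becomes 2
  Position 12 ')': depth becomes 1
  Position 13 ')': depth becomes 0
Maximum depth reached: 4

4


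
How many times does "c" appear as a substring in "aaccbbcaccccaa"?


Searching for "c" in "aaccbbcaccccaa"
Scanning each position:
  Position 0: "a" => no
  Position 1: "a" => no
  Position 2: "c" => MATCH
  Position 3: "c" => MATCH
  Position 4: "b" => no
  Position 5: "b" => no
  Position 6: "c" => MATCH
  Position 7: "a" => no
  Position 8: "c" => MATCH
  Position 9: "c" => MATCH
  Position 10: "c" => MATCH
  Position 11: "c" => MATCH
  Position 12: "a" => no
  Position 13: "a" => no
Total occurrences: 7

7


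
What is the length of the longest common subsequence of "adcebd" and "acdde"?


LCS of "adcebd" and "acdde"
DP table:
           a    c    d    d    e
      0    0    0    0    0    0
  a   0    1    1    1    1    1
  d   0    1    1    2    2    2
  c   0    1    2    2    2    2
  e   0    1    2    2    2    3
  b   0    1    2    2    2    3
  d   0    1    2    3    3    3
LCS length = dp[6][5] = 3

3


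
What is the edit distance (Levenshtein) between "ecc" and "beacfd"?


Computing edit distance: "ecc" -> "beacfd"
DP table:
           b    e    a    c    f    d
      0    1    2    3    4    5    6
  e   1    1    1    2    3    4    5
  c   2    2    2    2    2    3    4
  c   3    3    3    3    2    3    4
Edit distance = dp[3][6] = 4

4


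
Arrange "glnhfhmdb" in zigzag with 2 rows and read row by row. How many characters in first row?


Zigzag "glnhfhmdb" into 2 rows:
Placing characters:
  'g' => row 0
  'l' => row 1
  'n' => row 0
  'h' => row 1
  'f' => row 0
  'h' => row 1
  'm' => row 0
  'd' => row 1
  'b' => row 0
Rows:
  Row 0: "gnfmb"
  Row 1: "lhhd"
First row length: 5

5


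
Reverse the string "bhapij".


Input: bhapij
Reading characters right to left:
  Position 5: 'j'
  Position 4: 'i'
  Position 3: 'p'
  Position 2: 'a'
  Position 1: 'h'
  Position 0: 'b'
Reversed: jipahb

jipahb


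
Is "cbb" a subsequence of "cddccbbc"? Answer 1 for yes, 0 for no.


Check if "cbb" is a subsequence of "cddccbbc"
Greedy scan:
  Position 0 ('c'): matches sub[0] = 'c'
  Position 1 ('d'): no match needed
  Position 2 ('d'): no match needed
  Position 3 ('c'): no match needed
  Position 4 ('c'): no match needed
  Position 5 ('b'): matches sub[1] = 'b'
  Position 6 ('b'): matches sub[2] = 'b'
  Position 7 ('c'): no match needed
All 3 characters matched => is a subsequence

1


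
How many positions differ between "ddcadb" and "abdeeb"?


Comparing "ddcadb" and "abdeeb" position by position:
  Position 0: 'd' vs 'a' => DIFFER
  Position 1: 'd' vs 'b' => DIFFER
  Position 2: 'c' vs 'd' => DIFFER
  Position 3: 'a' vs 'e' => DIFFER
  Position 4: 'd' vs 'e' => DIFFER
  Position 5: 'b' vs 'b' => same
Positions that differ: 5

5


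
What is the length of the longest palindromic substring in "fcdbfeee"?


Input: "fcdbfeee"
Checking substrings for palindromes:
  [5:8] "eee" (len 3) => palindrome
  [5:7] "ee" (len 2) => palindrome
  [6:8] "ee" (len 2) => palindrome
Longest palindromic substring: "eee" with length 3

3


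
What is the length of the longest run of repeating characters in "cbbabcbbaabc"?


Input: "cbbabcbbaabc"
Scanning for longest run:
  Position 1 ('b'): new char, reset run to 1
  Position 2 ('b'): continues run of 'b', length=2
  Position 3 ('a'): new char, reset run to 1
  Position 4 ('b'): new char, reset run to 1
  Position 5 ('c'): new char, reset run to 1
  Position 6 ('b'): new char, reset run to 1
  Position 7 ('b'): continues run of 'b', length=2
  Position 8 ('a'): new char, reset run to 1
  Position 9 ('a'): continues run of 'a', length=2
  Position 10 ('b'): new char, reset run to 1
  Position 11 ('c'): new char, reset run to 1
Longest run: 'b' with length 2

2


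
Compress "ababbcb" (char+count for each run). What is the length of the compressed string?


Input: ababbcb
Runs:
  'a' x 1 => "a1"
  'b' x 1 => "b1"
  'a' x 1 => "a1"
  'b' x 2 => "b2"
  'c' x 1 => "c1"
  'b' x 1 => "b1"
Compressed: "a1b1a1b2c1b1"
Compressed length: 12

12


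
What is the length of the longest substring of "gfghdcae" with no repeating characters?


Input: "gfghdcae"
Sliding window (track last position of each char):
  Position 0 ('g'): window [0,0] length 1 -- new best
  Position 1 ('f'): window [0,1] length 2 -- new best
  Position 2 ('g'): repeat (last at 0), move window start to 1
  Position 2 ('g'): window [1,2] length 2
  Position 3 ('h'): window [1,3] length 3 -- new best
  Position 4 ('d'): window [1,4] length 4 -- new best
  Position 5 ('c'): window [1,5] length 5 -- new best
  Position 6 ('a'): window [1,6] length 6 -- new best
  Position 7 ('e'): window [1,7] length 7 -- new best
Longest substring with no repeats: "fghdcae" with length 7

7


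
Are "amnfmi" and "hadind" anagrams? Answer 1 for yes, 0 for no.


Strings: "amnfmi", "hadind"
Sorted first:  afimmn
Sorted second: addhin
Differ at position 1: 'f' vs 'd' => not anagrams

0


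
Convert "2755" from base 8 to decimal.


Input: "2755" in base 8
Positional expansion:
  Digit '2' (value 2) x 8^3 = 1024
  Digit '7' (value 7) x 8^2 = 448
  Digit '5' (value 5) x 8^1 = 40
  Digit '5' (value 5) x 8^0 = 5
Sum = 1517

1517


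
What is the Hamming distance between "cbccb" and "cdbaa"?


Comparing "cbccb" and "cdbaa" position by position:
  Position 0: 'c' vs 'c' => same
  Position 1: 'b' vs 'd' => differ
  Position 2: 'c' vs 'b' => differ
  Position 3: 'c' vs 'a' => differ
  Position 4: 'b' vs 'a' => differ
Total differences (Hamming distance): 4

4


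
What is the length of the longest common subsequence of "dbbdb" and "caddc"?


LCS of "dbbdb" and "caddc"
DP table:
           c    a    d    d    c
      0    0    0    0    0    0
  d   0    0    0    1    1    1
  b   0    0    0    1    1    1
  b   0    0    0    1    1    1
  d   0    0    0    1    2    2
  b   0    0    0    1    2    2
LCS length = dp[5][5] = 2

2


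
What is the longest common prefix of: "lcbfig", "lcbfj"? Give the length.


Words: lcbfig, lcbfj
  Position 0: all 'l' => match
  Position 1: all 'c' => match
  Position 2: all 'b' => match
  Position 3: all 'f' => match
  Position 4: ('i', 'j') => mismatch, stop
LCP = "lcbf" (length 4)

4


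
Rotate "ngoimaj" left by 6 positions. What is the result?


Input: "ngoimaj", rotate left by 6
First 6 characters: "ngoima"
Remaining characters: "j"
Concatenate remaining + first: "j" + "ngoima" = "jngoima"

jngoima


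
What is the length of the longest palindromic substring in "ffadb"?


Input: "ffadb"
Checking substrings for palindromes:
  [0:2] "ff" (len 2) => palindrome
Longest palindromic substring: "ff" with length 2

2


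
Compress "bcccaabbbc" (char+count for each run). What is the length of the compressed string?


Input: bcccaabbbc
Runs:
  'b' x 1 => "b1"
  'c' x 3 => "c3"
  'a' x 2 => "a2"
  'b' x 3 => "b3"
  'c' x 1 => "c1"
Compressed: "b1c3a2b3c1"
Compressed length: 10

10


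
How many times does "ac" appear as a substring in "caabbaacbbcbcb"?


Searching for "ac" in "caabbaacbbcbcb"
Scanning each position:
  Position 0: "ca" => no
  Position 1: "aa" => no
  Position 2: "ab" => no
  Position 3: "bb" => no
  Position 4: "ba" => no
  Position 5: "aa" => no
  Position 6: "ac" => MATCH
  Position 7: "cb" => no
  Position 8: "bb" => no
  Position 9: "bc" => no
  Position 10: "cb" => no
  Position 11: "bc" => no
  Position 12: "cb" => no
Total occurrences: 1

1


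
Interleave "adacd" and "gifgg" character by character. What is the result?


Interleaving "adacd" and "gifgg":
  Position 0: 'a' from first, 'g' from second => "ag"
  Position 1: 'd' from first, 'i' from second => "di"
  Position 2: 'a' from first, 'f' from second => "af"
  Position 3: 'c' from first, 'g' from second => "cg"
  Position 4: 'd' from first, 'g' from second => "dg"
Result: agdiafcgdg

agdiafcgdg


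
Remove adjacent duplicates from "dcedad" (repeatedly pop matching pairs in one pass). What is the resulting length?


Input: dcedad
Stack-based adjacent duplicate removal:
  Read 'd': push. Stack: d
  Read 'c': push. Stack: dc
  Read 'e': push. Stack: dce
  Read 'd': push. Stack: dced
  Read 'a': push. Stack: dceda
  Read 'd': push. Stack: dcedad
Final stack: "dcedad" (length 6)

6


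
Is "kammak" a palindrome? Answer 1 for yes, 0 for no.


Input: kammak
Reversed: kammak
  Compare pos 0 ('k') with pos 5 ('k'): match
  Compare pos 1 ('a') with pos 4 ('a'): match
  Compare pos 2 ('m') with pos 3 ('m'): match
Result: palindrome

1


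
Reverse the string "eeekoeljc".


Input: eeekoeljc
Reading characters right to left:
  Position 8: 'c'
  Position 7: 'j'
  Position 6: 'l'
  Position 5: 'e'
  Position 4: 'o'
  Position 3: 'k'
  Position 2: 'e'
  Position 1: 'e'
  Position 0: 'e'
Reversed: cjleokeee

cjleokeee


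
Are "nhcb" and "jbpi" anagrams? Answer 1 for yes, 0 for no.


Strings: "nhcb", "jbpi"
Sorted first:  bchn
Sorted second: bijp
Differ at position 1: 'c' vs 'i' => not anagrams

0


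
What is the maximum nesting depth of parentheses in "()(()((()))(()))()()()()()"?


Input: "()(()((()))(()))()()()()()"
Tracking depth:
  Position 0 '(': depth becomes 1
  Position 1 ')': depth becomes 0
  Position 2 '(': depth becomes 1
  Position 3 '(': depth becomes 2
  Position 4 ')': depth becomes 1
  Position 5 '(': depth becomes 2
  Position 6 '(': depth becomes 3
  Position 7 '(': depth becomes 4
  Position 8 ')': depth becomes 3
  Position 9 ')': depth becomes 2
  Position 10 ')': depth becomes 1
  Position 11 '(': depth becomes 2
  Position 12 '(': depth becomes 3
  Position 13 ')': depth becomes 2
  Position 14 ')': depth becomes 1
  Position 15 ')': depth becomes 0
  Position 16 '(': depth becomes 1
  Position 17 ')': depth becomes 0
  Position 18 '(': depth becomes 1
  Position 19 ')': depth becomes 0
  Position 20 '(': depth becomes 1
  Position 21 ')': depth becomes 0
  Position 22 '(': depth becomes 1
  Position 23 ')': depth becomes 0
  Position 24 '(': depth becomes 1
  Position 25 ')': depth becomes 0
Maximum depth reached: 4

4


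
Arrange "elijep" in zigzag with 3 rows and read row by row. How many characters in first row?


Zigzag "elijep" into 3 rows:
Placing characters:
  'e' => row 0
  'l' => row 1
  'i' => row 2
  'j' => row 1
  'e' => row 0
  'p' => row 1
Rows:
  Row 0: "ee"
  Row 1: "ljp"
  Row 2: "i"
First row length: 2

2


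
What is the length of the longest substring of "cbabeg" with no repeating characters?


Input: "cbabeg"
Sliding window (track last position of each char):
  Position 0 ('c'): window [0,0] length 1 -- new best
  Position 1 ('b'): window [0,1] length 2 -- new best
  Position 2 ('a'): window [0,2] length 3 -- new best
  Position 3 ('b'): repeat (last at 1), move window start to 2
  Position 3 ('b'): window [2,3] length 2
  Position 4 ('e'): window [2,4] length 3
  Position 5 ('g'): window [2,5] length 4 -- new best
Longest substring with no repeats: "abeg" with length 4

4


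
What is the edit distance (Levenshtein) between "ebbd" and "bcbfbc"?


Computing edit distance: "ebbd" -> "bcbfbc"
DP table:
           b    c    b    f    b    c
      0    1    2    3    4    5    6
  e   1    1    2    3    4    5    6
  b   2    1    2    2    3    4    5
  b   3    2    2    2    3    3    4
  d   4    3    3    3    3    4    4
Edit distance = dp[4][6] = 4

4


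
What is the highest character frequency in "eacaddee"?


Input: eacaddee
Character counts:
  'a': 2
  'c': 1
  'd': 2
  'e': 3
Maximum frequency: 3

3


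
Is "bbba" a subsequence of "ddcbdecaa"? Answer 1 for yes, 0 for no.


Check if "bbba" is a subsequence of "ddcbdecaa"
Greedy scan:
  Position 0 ('d'): no match needed
  Position 1 ('d'): no match needed
  Position 2 ('c'): no match needed
  Position 3 ('b'): matches sub[0] = 'b'
  Position 4 ('d'): no match needed
  Position 5 ('e'): no match needed
  Position 6 ('c'): no match needed
  Position 7 ('a'): no match needed
  Position 8 ('a'): no match needed
Only matched 1/4 characters => not a subsequence

0


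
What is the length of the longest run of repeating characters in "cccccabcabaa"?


Input: "cccccabcabaa"
Scanning for longest run:
  Position 1 ('c'): continues run of 'c', length=2
  Position 2 ('c'): continues run of 'c', length=3
  Position 3 ('c'): continues run of 'c', length=4
  Position 4 ('c'): continues run of 'c', length=5
  Position 5 ('a'): new char, reset run to 1
  Position 6 ('b'): new char, reset run to 1
  Position 7 ('c'): new char, reset run to 1
  Position 8 ('a'): new char, reset run to 1
  Position 9 ('b'): new char, reset run to 1
  Position 10 ('a'): new char, reset run to 1
  Position 11 ('a'): continues run of 'a', length=2
Longest run: 'c' with length 5

5


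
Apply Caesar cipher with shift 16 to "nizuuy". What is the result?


Caesar cipher: shift "nizuuy" by 16
  'n' (pos 13) + 16 = pos 3 = 'd'
  'i' (pos 8) + 16 = pos 24 = 'y'
  'z' (pos 25) + 16 = pos 15 = 'p'
  'u' (pos 20) + 16 = pos 10 = 'k'
  'u' (pos 20) + 16 = pos 10 = 'k'
  'y' (pos 24) + 16 = pos 14 = 'o'
Result: dypkko

dypkko


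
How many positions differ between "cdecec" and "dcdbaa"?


Comparing "cdecec" and "dcdbaa" position by position:
  Position 0: 'c' vs 'd' => DIFFER
  Position 1: 'd' vs 'c' => DIFFER
  Position 2: 'e' vs 'd' => DIFFER
  Position 3: 'c' vs 'b' => DIFFER
  Position 4: 'e' vs 'a' => DIFFER
  Position 5: 'c' vs 'a' => DIFFER
Positions that differ: 6

6


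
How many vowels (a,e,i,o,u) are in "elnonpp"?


Input: elnonpp
Checking each character:
  'e' at position 0: vowel (running total: 1)
  'l' at position 1: consonant
  'n' at position 2: consonant
  'o' at position 3: vowel (running total: 2)
  'n' at position 4: consonant
  'p' at position 5: consonant
  'p' at position 6: consonant
Total vowels: 2

2


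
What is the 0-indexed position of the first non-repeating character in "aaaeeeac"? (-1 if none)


Input: aaaeeeac
Character frequencies:
  'a': 4
  'c': 1
  'e': 3
Scanning left to right for freq == 1:
  Position 0 ('a'): freq=4, skip
  Position 1 ('a'): freq=4, skip
  Position 2 ('a'): freq=4, skip
  Position 3 ('e'): freq=3, skip
  Position 4 ('e'): freq=3, skip
  Position 5 ('e'): freq=3, skip
  Position 6 ('a'): freq=4, skip
  Position 7 ('c'): unique! => answer = 7

7


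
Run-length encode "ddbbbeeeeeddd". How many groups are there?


Input: ddbbbeeeeeddd
Scanning for consecutive runs:
  Group 1: 'd' x 2 (positions 0-1)
  Group 2: 'b' x 3 (positions 2-4)
  Group 3: 'e' x 5 (positions 5-9)
  Group 4: 'd' x 3 (positions 10-12)
Total groups: 4

4


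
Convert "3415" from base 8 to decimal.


Input: "3415" in base 8
Positional expansion:
  Digit '3' (value 3) x 8^3 = 1536
  Digit '4' (value 4) x 8^2 = 256
  Digit '1' (value 1) x 8^1 = 8
  Digit '5' (value 5) x 8^0 = 5
Sum = 1805

1805


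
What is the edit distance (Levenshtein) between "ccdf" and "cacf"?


Computing edit distance: "ccdf" -> "cacf"
DP table:
           c    a    c    f
      0    1    2    3    4
  c   1    0    1    2    3
  c   2    1    1    1    2
  d   3    2    2    2    2
  f   4    3    3    3    2
Edit distance = dp[4][4] = 2

2


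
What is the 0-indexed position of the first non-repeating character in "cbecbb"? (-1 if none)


Input: cbecbb
Character frequencies:
  'b': 3
  'c': 2
  'e': 1
Scanning left to right for freq == 1:
  Position 0 ('c'): freq=2, skip
  Position 1 ('b'): freq=3, skip
  Position 2 ('e'): unique! => answer = 2

2


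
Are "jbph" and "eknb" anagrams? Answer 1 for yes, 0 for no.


Strings: "jbph", "eknb"
Sorted first:  bhjp
Sorted second: bekn
Differ at position 1: 'h' vs 'e' => not anagrams

0


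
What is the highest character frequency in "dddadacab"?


Input: dddadacab
Character counts:
  'a': 3
  'b': 1
  'c': 1
  'd': 4
Maximum frequency: 4

4


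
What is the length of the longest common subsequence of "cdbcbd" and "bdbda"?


LCS of "cdbcbd" and "bdbda"
DP table:
           b    d    b    d    a
      0    0    0    0    0    0
  c   0    0    0    0    0    0
  d   0    0    1    1    1    1
  b   0    1    1    2    2    2
  c   0    1    1    2    2    2
  b   0    1    1    2    2    2
  d   0    1    2    2    3    3
LCS length = dp[6][5] = 3

3


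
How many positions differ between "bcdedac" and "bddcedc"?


Comparing "bcdedac" and "bddcedc" position by position:
  Position 0: 'b' vs 'b' => same
  Position 1: 'c' vs 'd' => DIFFER
  Position 2: 'd' vs 'd' => same
  Position 3: 'e' vs 'c' => DIFFER
  Position 4: 'd' vs 'e' => DIFFER
  Position 5: 'a' vs 'd' => DIFFER
  Position 6: 'c' vs 'c' => same
Positions that differ: 4

4


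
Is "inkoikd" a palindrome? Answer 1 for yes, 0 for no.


Input: inkoikd
Reversed: dkiokni
  Compare pos 0 ('i') with pos 6 ('d'): MISMATCH
  Compare pos 1 ('n') with pos 5 ('k'): MISMATCH
  Compare pos 2 ('k') with pos 4 ('i'): MISMATCH
Result: not a palindrome

0


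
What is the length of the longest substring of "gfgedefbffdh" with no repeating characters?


Input: "gfgedefbffdh"
Sliding window (track last position of each char):
  Position 0 ('g'): window [0,0] length 1 -- new best
  Position 1 ('f'): window [0,1] length 2 -- new best
  Position 2 ('g'): repeat (last at 0), move window start to 1
  Position 2 ('g'): window [1,2] length 2
  Position 3 ('e'): window [1,3] length 3 -- new best
  Position 4 ('d'): window [1,4] length 4 -- new best
  Position 5 ('e'): repeat (last at 3), move window start to 4
  Position 5 ('e'): window [4,5] length 2
  Position 6 ('f'): window [4,6] length 3
  Position 7 ('b'): window [4,7] length 4
  Position 8 ('f'): repeat (last at 6), move window start to 7
  Position 8 ('f'): window [7,8] length 2
  Position 9 ('f'): repeat (last at 8), move window start to 9
  Position 9 ('f'): window [9,9] length 1
  Position 10 ('d'): window [9,10] length 2
  Position 11 ('h'): window [9,11] length 3
Longest substring with no repeats: "fged" with length 4

4


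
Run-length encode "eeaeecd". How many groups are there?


Input: eeaeecd
Scanning for consecutive runs:
  Group 1: 'e' x 2 (positions 0-1)
  Group 2: 'a' x 1 (positions 2-2)
  Group 3: 'e' x 2 (positions 3-4)
  Group 4: 'c' x 1 (positions 5-5)
  Group 5: 'd' x 1 (positions 6-6)
Total groups: 5

5


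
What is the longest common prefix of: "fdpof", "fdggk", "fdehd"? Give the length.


Words: fdpof, fdggk, fdehd
  Position 0: all 'f' => match
  Position 1: all 'd' => match
  Position 2: ('p', 'g', 'e') => mismatch, stop
LCP = "fd" (length 2)

2


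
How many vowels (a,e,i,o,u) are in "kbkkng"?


Input: kbkkng
Checking each character:
  'k' at position 0: consonant
  'b' at position 1: consonant
  'k' at position 2: consonant
  'k' at position 3: consonant
  'n' at position 4: consonant
  'g' at position 5: consonant
Total vowels: 0

0


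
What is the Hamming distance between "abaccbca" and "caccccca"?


Comparing "abaccbca" and "caccccca" position by position:
  Position 0: 'a' vs 'c' => differ
  Position 1: 'b' vs 'a' => differ
  Position 2: 'a' vs 'c' => differ
  Position 3: 'c' vs 'c' => same
  Position 4: 'c' vs 'c' => same
  Position 5: 'b' vs 'c' => differ
  Position 6: 'c' vs 'c' => same
  Position 7: 'a' vs 'a' => same
Total differences (Hamming distance): 4

4


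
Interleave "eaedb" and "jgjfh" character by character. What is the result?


Interleaving "eaedb" and "jgjfh":
  Position 0: 'e' from first, 'j' from second => "ej"
  Position 1: 'a' from first, 'g' from second => "ag"
  Position 2: 'e' from first, 'j' from second => "ej"
  Position 3: 'd' from first, 'f' from second => "df"
  Position 4: 'b' from first, 'h' from second => "bh"
Result: ejagejdfbh

ejagejdfbh


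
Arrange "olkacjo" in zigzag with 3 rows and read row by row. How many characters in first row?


Zigzag "olkacjo" into 3 rows:
Placing characters:
  'o' => row 0
  'l' => row 1
  'k' => row 2
  'a' => row 1
  'c' => row 0
  'j' => row 1
  'o' => row 2
Rows:
  Row 0: "oc"
  Row 1: "laj"
  Row 2: "ko"
First row length: 2

2


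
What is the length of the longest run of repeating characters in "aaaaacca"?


Input: "aaaaacca"
Scanning for longest run:
  Position 1 ('a'): continues run of 'a', length=2
  Position 2 ('a'): continues run of 'a', length=3
  Position 3 ('a'): continues run of 'a', length=4
  Position 4 ('a'): continues run of 'a', length=5
  Position 5 ('c'): new char, reset run to 1
  Position 6 ('c'): continues run of 'c', length=2
  Position 7 ('a'): new char, reset run to 1
Longest run: 'a' with length 5

5


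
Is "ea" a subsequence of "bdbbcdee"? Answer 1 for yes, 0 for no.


Check if "ea" is a subsequence of "bdbbcdee"
Greedy scan:
  Position 0 ('b'): no match needed
  Position 1 ('d'): no match needed
  Position 2 ('b'): no match needed
  Position 3 ('b'): no match needed
  Position 4 ('c'): no match needed
  Position 5 ('d'): no match needed
  Position 6 ('e'): matches sub[0] = 'e'
  Position 7 ('e'): no match needed
Only matched 1/2 characters => not a subsequence

0


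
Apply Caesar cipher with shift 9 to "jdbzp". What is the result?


Caesar cipher: shift "jdbzp" by 9
  'j' (pos 9) + 9 = pos 18 = 's'
  'd' (pos 3) + 9 = pos 12 = 'm'
  'b' (pos 1) + 9 = pos 10 = 'k'
  'z' (pos 25) + 9 = pos 8 = 'i'
  'p' (pos 15) + 9 = pos 24 = 'y'
Result: smkiy

smkiy


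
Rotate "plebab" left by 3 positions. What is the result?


Input: "plebab", rotate left by 3
First 3 characters: "ple"
Remaining characters: "bab"
Concatenate remaining + first: "bab" + "ple" = "babple"

babple


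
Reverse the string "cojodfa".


Input: cojodfa
Reading characters right to left:
  Position 6: 'a'
  Position 5: 'f'
  Position 4: 'd'
  Position 3: 'o'
  Position 2: 'j'
  Position 1: 'o'
  Position 0: 'c'
Reversed: afdojoc

afdojoc


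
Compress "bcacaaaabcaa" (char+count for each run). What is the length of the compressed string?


Input: bcacaaaabcaa
Runs:
  'b' x 1 => "b1"
  'c' x 1 => "c1"
  'a' x 1 => "a1"
  'c' x 1 => "c1"
  'a' x 4 => "a4"
  'b' x 1 => "b1"
  'c' x 1 => "c1"
  'a' x 2 => "a2"
Compressed: "b1c1a1c1a4b1c1a2"
Compressed length: 16

16


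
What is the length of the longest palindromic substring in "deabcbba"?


Input: "deabcbba"
Checking substrings for palindromes:
  [3:6] "bcb" (len 3) => palindrome
  [5:7] "bb" (len 2) => palindrome
Longest palindromic substring: "bcb" with length 3

3


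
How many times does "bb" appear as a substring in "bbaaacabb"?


Searching for "bb" in "bbaaacabb"
Scanning each position:
  Position 0: "bb" => MATCH
  Position 1: "ba" => no
  Position 2: "aa" => no
  Position 3: "aa" => no
  Position 4: "ac" => no
  Position 5: "ca" => no
  Position 6: "ab" => no
  Position 7: "bb" => MATCH
Total occurrences: 2

2


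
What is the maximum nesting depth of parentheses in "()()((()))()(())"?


Input: "()()((()))()(())"
Tracking depth:
  Position 0 '(': depth becomes 1
  Position 1 ')': depth becomes 0
  Position 2 '(': depth becomes 1
  Position 3 ')': depth becomes 0
  Position 4 '(': depth becomes 1
  Position 5 '(': depth becomes 2
  Position 6 '(': depth becomes 3
  Position 7 ')': depth becomes 2
  Position 8 ')': depth becomes 1
  Position 9 ')': depth becomes 0
  Position 10 '(': depth becomes 1
  Position 11 ')': depth becomes 0
  Position 12 '(': depth becomes 1
  Position 13 '(': depth becomes 2
  Position 14 ')': depth becomes 1
  Position 15 ')': depth becomes 0
Maximum depth reached: 3

3


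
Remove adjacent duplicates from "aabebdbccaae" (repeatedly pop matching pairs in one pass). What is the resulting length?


Input: aabebdbccaae
Stack-based adjacent duplicate removal:
  Read 'a': push. Stack: a
  Read 'a': matches stack top 'a' => pop. Stack: (empty)
  Read 'b': push. Stack: b
  Read 'e': push. Stack: be
  Read 'b': push. Stack: beb
  Read 'd': push. Stack: bebd
  Read 'b': push. Stack: bebdb
  Read 'c': push. Stack: bebdbc
  Read 'c': matches stack top 'c' => pop. Stack: bebdb
  Read 'a': push. Stack: bebdba
  Read 'a': matches stack top 'a' => pop. Stack: bebdb
  Read 'e': push. Stack: bebdbe
Final stack: "bebdbe" (length 6)

6


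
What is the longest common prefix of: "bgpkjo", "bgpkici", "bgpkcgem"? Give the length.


Words: bgpkjo, bgpkici, bgpkcgem
  Position 0: all 'b' => match
  Position 1: all 'g' => match
  Position 2: all 'p' => match
  Position 3: all 'k' => match
  Position 4: ('j', 'i', 'c') => mismatch, stop
LCP = "bgpk" (length 4)

4


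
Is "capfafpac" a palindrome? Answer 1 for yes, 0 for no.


Input: capfafpac
Reversed: capfafpac
  Compare pos 0 ('c') with pos 8 ('c'): match
  Compare pos 1 ('a') with pos 7 ('a'): match
  Compare pos 2 ('p') with pos 6 ('p'): match
  Compare pos 3 ('f') with pos 5 ('f'): match
Result: palindrome

1


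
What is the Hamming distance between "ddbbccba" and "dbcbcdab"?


Comparing "ddbbccba" and "dbcbcdab" position by position:
  Position 0: 'd' vs 'd' => same
  Position 1: 'd' vs 'b' => differ
  Position 2: 'b' vs 'c' => differ
  Position 3: 'b' vs 'b' => same
  Position 4: 'c' vs 'c' => same
  Position 5: 'c' vs 'd' => differ
  Position 6: 'b' vs 'a' => differ
  Position 7: 'a' vs 'b' => differ
Total differences (Hamming distance): 5

5


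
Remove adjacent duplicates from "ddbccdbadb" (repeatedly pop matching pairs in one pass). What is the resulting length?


Input: ddbccdbadb
Stack-based adjacent duplicate removal:
  Read 'd': push. Stack: d
  Read 'd': matches stack top 'd' => pop. Stack: (empty)
  Read 'b': push. Stack: b
  Read 'c': push. Stack: bc
  Read 'c': matches stack top 'c' => pop. Stack: b
  Read 'd': push. Stack: bd
  Read 'b': push. Stack: bdb
  Read 'a': push. Stack: bdba
  Read 'd': push. Stack: bdbad
  Read 'b': push. Stack: bdbadb
Final stack: "bdbadb" (length 6)

6


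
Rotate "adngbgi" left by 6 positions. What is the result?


Input: "adngbgi", rotate left by 6
First 6 characters: "adngbg"
Remaining characters: "i"
Concatenate remaining + first: "i" + "adngbg" = "iadngbg"

iadngbg


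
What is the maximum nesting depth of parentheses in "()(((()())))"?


Input: "()(((()())))"
Tracking depth:
  Position 0 '(': depth becomes 1
  Position 1 ')': depth becomes 0
  Position 2 '(': depth becomes 1
  Position 3 '(': depth becomes 2
  Position 4 '(': depth becomes 3
  Position 5 '(': depth becomes 4
  Position 6 ')': depth becomes 3
  Position 7 '(': depth becomes 4
  Position 8 ')': depth becomes 3
  Position 9 ')': depth becomes 2
  Position 10 ')': depth becomes 1
  Position 11 ')': depth becomes 0
Maximum depth reached: 4

4


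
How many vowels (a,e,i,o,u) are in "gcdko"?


Input: gcdko
Checking each character:
  'g' at position 0: consonant
  'c' at position 1: consonant
  'd' at position 2: consonant
  'k' at position 3: consonant
  'o' at position 4: vowel (running total: 1)
Total vowels: 1

1


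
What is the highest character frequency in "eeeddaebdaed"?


Input: eeeddaebdaed
Character counts:
  'a': 2
  'b': 1
  'd': 4
  'e': 5
Maximum frequency: 5

5


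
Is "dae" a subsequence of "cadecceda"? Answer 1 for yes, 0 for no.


Check if "dae" is a subsequence of "cadecceda"
Greedy scan:
  Position 0 ('c'): no match needed
  Position 1 ('a'): no match needed
  Position 2 ('d'): matches sub[0] = 'd'
  Position 3 ('e'): no match needed
  Position 4 ('c'): no match needed
  Position 5 ('c'): no match needed
  Position 6 ('e'): no match needed
  Position 7 ('d'): no match needed
  Position 8 ('a'): matches sub[1] = 'a'
Only matched 2/3 characters => not a subsequence

0
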